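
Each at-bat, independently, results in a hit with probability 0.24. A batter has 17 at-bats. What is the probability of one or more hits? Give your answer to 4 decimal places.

0.9906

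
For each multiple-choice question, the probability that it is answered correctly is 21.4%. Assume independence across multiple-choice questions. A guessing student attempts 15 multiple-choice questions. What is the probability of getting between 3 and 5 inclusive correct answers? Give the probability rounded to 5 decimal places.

0.57173

X ~ Binomial(15, 0.214); P(3 ≤ X ≤ 5) = Σ C(15,k) p^k (1−p)^(15−k) over k:
  k=3: C(15,3)·0.214^3·0.786^12 = 0.2479267
  k=4: C(15,4)·0.214^4·0.786^11 = 0.2025050
  k=5: C(15,5)·0.214^5·0.786^10 = 0.1212969
Total = 0.5717286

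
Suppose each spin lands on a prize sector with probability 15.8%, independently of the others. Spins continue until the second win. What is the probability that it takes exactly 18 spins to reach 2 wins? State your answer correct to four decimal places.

Y = trial on which the second success occurs; negative binomial, r=2, p=0.158.
P(Y=18) = C(17,1) · p^2 · (1−p)^16
= 17 · 0.024964 · 0.063825 = 0.027087

0.0271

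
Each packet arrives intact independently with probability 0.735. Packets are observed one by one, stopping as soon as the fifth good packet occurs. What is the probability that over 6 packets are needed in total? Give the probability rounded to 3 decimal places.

0.501

Needing more than 6 packets ⇔ fewer than 5 successes in the first 6. With X ~ Binomial(6, 0.735), P(Y > 6) = P(X ≤ 4).
  k=0: C(6,0)·0.735^0·0.265^6 = 0.00035
  k=1: C(6,1)·0.735^1·0.265^5 = 0.00576
  k=2: C(6,2)·0.735^2·0.265^4 = 0.03996
  k=3: C(6,3)·0.735^3·0.265^3 = 0.14778
  k=4: C(6,4)·0.735^4·0.265^2 = 0.30742
P(X ≤ 4) = 0.50128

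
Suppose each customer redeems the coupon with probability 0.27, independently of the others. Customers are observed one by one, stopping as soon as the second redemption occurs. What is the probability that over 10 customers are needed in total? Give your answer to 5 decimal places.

0.20193

Needing more than 10 customers ⇔ fewer than 2 successes in the first 10. With X ~ Binomial(10, 0.27), P(Y > 10) = P(X ≤ 1).
  k=0: C(10,0)·0.27^0·0.73^10 = 0.0429763
  k=1: C(10,1)·0.27^1·0.73^9 = 0.1589533
P(X ≤ 1) = 0.2019295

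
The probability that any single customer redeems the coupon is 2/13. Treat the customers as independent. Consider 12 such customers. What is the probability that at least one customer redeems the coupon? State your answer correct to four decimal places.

P(at least one) = 1 − P(none) = 1 − (1 − 0.153846)^12
= 1 − 0.134708 = 0.865292

0.8653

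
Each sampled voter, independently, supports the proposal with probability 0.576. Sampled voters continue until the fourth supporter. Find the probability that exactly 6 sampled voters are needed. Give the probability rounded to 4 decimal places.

0.1979

Y = trial on which the fourth success occurs; negative binomial, r=4, p=0.576.
P(Y=6) = C(5,3) · p^4 · (1−p)^2
= 10 · 0.11008 · 0.17978 = 0.197889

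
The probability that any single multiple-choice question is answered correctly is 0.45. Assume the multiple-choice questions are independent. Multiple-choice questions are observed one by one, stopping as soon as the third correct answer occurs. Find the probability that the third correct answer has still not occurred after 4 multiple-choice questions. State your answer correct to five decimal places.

0.75852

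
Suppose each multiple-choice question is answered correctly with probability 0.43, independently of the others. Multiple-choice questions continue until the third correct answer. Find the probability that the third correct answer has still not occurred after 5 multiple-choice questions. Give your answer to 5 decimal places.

Needing more than 5 multiple-choice questions ⇔ fewer than 3 successes in the first 5. With X ~ Binomial(5, 0.43), P(Y > 5) = P(X ≤ 2).
  k=0: C(5,0)·0.43^0·0.57^5 = 0.0601692
  k=1: C(5,1)·0.43^1·0.57^4 = 0.2269540
  k=2: C(5,2)·0.43^2·0.57^3 = 0.3424219
P(X ≤ 2) = 0.6295451

0.62955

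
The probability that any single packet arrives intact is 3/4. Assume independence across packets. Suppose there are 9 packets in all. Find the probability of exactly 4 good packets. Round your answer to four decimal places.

0.0389

X ~ Binomial(n=9, p=0.75).
P(X=4) = C(9,4) · p^4 · (1−p)^5
= 126 · 0.31641 · 0.00097656 = 0.038933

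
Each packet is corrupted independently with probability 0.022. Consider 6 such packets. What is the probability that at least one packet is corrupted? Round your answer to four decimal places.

0.1249

P(at least one) = 1 − P(none) = 1 − (1 − 0.022)^6
= 1 − 0.875051 = 0.124949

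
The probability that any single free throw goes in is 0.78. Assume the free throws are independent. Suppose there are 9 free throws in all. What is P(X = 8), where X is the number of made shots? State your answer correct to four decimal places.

X ~ Binomial(n=9, p=0.78).
P(X=8) = C(9,8) · p^8 · (1−p)^1
= 9 · 0.13701 · 0.22 = 0.271283

0.2713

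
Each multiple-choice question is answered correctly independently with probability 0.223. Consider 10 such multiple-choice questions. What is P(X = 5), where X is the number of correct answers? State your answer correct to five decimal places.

X ~ Binomial(n=10, p=0.223).
P(X=5) = C(10,5) · p^5 · (1−p)^5
= 252 · 0.00055147 · 0.28321 = 0.0393577

0.03936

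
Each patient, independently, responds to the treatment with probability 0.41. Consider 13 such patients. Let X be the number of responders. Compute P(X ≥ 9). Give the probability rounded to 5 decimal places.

0.03792

X ~ Binomial(13, 0.41); P(X ≥ 9) = Σ C(13,k) p^k (1−p)^(13−k) over k:
  k=9: C(13,9)·0.41^9·0.59^4 = 0.0283641
  k=10: C(13,10)·0.41^10·0.59^3 = 0.0078843
  k=11: C(13,11)·0.41^11·0.59^2 = 0.0014942
  k=12: C(13,12)·0.41^12·0.59^1 = 0.0001731
  k=13: C(13,13)·0.41^13·0.59^0 = 0.0000093
Total = 0.0379249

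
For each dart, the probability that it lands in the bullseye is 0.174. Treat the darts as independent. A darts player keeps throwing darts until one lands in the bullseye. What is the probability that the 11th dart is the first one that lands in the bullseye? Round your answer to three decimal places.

0.026

Geometric (trials to first success), p = 0.174.
P(Y = 11) = (1−p)^10 · p = 0.14784 · 0.174 = 0.02572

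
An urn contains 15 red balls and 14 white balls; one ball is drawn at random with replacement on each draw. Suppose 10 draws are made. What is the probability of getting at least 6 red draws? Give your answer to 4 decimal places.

0.4200

X ~ Binomial(10, 0.517241); P(X ≥ 6) = Σ C(10,k) p^k (1−p)^(10−k) over k:
  k=6: C(10,6)·0.517241^6·0.482759^4 = 0.218423
  k=7: C(10,7)·0.517241^7·0.482759^3 = 0.133729
  k=8: C(10,8)·0.517241^8·0.482759^2 = 0.053730
  k=9: C(10,9)·0.517241^9·0.482759^1 = 0.012793
  k=10: C(10,10)·0.517241^10·0.482759^0 = 0.001371
Total = 0.420046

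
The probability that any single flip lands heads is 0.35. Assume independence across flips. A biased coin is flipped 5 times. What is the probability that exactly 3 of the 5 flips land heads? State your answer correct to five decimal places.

X ~ Binomial(n=5, p=0.35).
P(X=3) = C(5,3) · p^3 · (1−p)^2
= 10 · 0.042875 · 0.4225 = 0.1811469

0.18115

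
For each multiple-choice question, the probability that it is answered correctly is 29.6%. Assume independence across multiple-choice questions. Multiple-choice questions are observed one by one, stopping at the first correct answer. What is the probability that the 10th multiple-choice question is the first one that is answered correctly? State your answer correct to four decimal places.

0.0126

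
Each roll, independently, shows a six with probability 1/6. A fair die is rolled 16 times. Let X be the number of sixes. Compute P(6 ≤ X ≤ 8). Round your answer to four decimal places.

X ~ Binomial(16, 0.166667); P(6 ≤ X ≤ 8) = Σ C(16,k) p^k (1−p)^(16−k) over k:
  k=6: C(16,6)·0.166667^6·0.833333^10 = 0.027721
  k=7: C(16,7)·0.166667^7·0.833333^9 = 0.007920
  k=8: C(16,8)·0.166667^8·0.833333^8 = 0.001782
Total = 0.037423

0.0374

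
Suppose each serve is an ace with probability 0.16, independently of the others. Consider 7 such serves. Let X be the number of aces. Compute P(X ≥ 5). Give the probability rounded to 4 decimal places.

0.0017

X ~ Binomial(7, 0.16); P(X ≥ 5) = Σ C(7,k) p^k (1−p)^(7−k) over k:
  k=5: C(7,5)·0.16^5·0.84^2 = 0.001554
  k=6: C(7,6)·0.16^6·0.84^1 = 0.000099
  k=7: C(7,7)·0.16^7·0.84^0 = 0.000003
Total = 0.001655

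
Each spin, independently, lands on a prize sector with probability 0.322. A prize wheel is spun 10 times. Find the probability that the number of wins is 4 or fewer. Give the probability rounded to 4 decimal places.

X ~ Binomial(10, 0.322); P(X ≤ 4) = Σ C(10,k) p^k (1−p)^(10−k) over k:
  k=0: C(10,0)·0.322^0·0.678^10 = 0.020526
  k=1: C(10,1)·0.322^1·0.678^9 = 0.097482
  k=2: C(10,2)·0.322^2·0.678^8 = 0.208335
  k=3: C(10,3)·0.322^3·0.678^7 = 0.263850
  k=4: C(10,4)·0.322^4·0.678^6 = 0.219291
Total = 0.809483

0.8095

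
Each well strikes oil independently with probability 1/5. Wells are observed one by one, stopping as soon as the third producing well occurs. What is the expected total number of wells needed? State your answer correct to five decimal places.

15.00000

Y = total wells until the third success; negative binomial with r=3, p=0.20.
E[Y] = r / p = 3 / 0.20 = 15.0000000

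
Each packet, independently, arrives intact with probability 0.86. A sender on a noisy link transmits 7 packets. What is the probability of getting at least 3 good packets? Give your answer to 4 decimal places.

0.9991

X ~ Binomial(7, 0.86); P(X ≥ 3) = Σ C(7,k) p^k (1−p)^(7−k) over k:
  k=3: C(7,3)·0.86^3·0.14^4 = 0.008552
  k=4: C(7,4)·0.86^4·0.14^3 = 0.052535
  k=5: C(7,5)·0.86^5·0.14^2 = 0.193628
  k=6: C(7,6)·0.86^6·0.14^1 = 0.396476
  k=7: C(7,7)·0.86^7·0.14^0 = 0.347928
Total = 0.999118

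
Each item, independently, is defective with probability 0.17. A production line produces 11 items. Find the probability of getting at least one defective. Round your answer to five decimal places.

0.87122

P(at least one) = 1 − P(none) = 1 − (1 − 0.17)^11
= 1 − 0.1287831 = 0.8712169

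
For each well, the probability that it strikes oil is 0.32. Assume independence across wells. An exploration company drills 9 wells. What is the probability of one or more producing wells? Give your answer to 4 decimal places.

0.9689

P(at least one) = 1 − P(none) = 1 − (1 − 0.32)^9
= 1 − 0.031087 = 0.968913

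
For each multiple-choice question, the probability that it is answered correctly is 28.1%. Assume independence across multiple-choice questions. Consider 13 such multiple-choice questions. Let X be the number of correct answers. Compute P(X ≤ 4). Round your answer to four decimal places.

0.7102

X ~ Binomial(13, 0.281); P(X ≤ 4) = Σ C(13,k) p^k (1−p)^(13−k) over k:
  k=0: C(13,0)·0.281^0·0.719^13 = 0.013724
  k=1: C(13,1)·0.281^1·0.719^12 = 0.069726
  k=2: C(13,2)·0.281^2·0.719^11 = 0.163503
  k=3: C(13,3)·0.281^3·0.719^10 = 0.234301
  k=4: C(13,4)·0.281^4·0.719^9 = 0.228924
Total = 0.710178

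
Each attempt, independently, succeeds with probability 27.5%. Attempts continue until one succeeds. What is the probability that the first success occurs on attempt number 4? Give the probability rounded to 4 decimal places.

0.1048

Geometric (trials to first success), p = 0.275.
P(Y = 4) = (1−p)^3 · p = 0.38108 · 0.275 = 0.104796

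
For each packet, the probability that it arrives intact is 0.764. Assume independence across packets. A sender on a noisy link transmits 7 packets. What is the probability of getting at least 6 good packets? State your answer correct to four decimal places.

X ~ Binomial(7, 0.764); P(X ≥ 6) = Σ C(7,k) p^k (1−p)^(7−k) over k:
  k=6: C(7,6)·0.764^6·0.236^1 = 0.328526
  k=7: C(7,7)·0.764^7·0.236^0 = 0.151933
Total = 0.480460

0.4805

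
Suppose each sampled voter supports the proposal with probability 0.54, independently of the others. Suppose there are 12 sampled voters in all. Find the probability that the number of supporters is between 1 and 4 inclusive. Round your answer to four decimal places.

0.1258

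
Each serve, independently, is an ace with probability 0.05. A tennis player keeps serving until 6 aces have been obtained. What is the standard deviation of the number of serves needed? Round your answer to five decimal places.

Y = total serves until the sixth success; negative binomial with r=6, p=0.05.
SD(Y) = √[r(1−p)/p²] = √(2280.0000000) = 47.7493455

47.74935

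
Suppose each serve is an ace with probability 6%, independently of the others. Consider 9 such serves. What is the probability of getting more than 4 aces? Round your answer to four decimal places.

0.0001

X ~ Binomial(9, 0.06); P(X ≥ 5) = Σ C(9,k) p^k (1−p)^(9−k) over k:
  k=5: C(9,5)·0.06^5·0.94^4 = 0.000076
  k=6: C(9,6)·0.06^6·0.94^3 = 0.000003
  k=7: C(9,7)·0.06^7·0.94^2 = 0.000000
  k=8: C(9,8)·0.06^8·0.94^1 = 0.000000
  k=9: C(9,9)·0.06^9·0.94^0 = 0.000000
Total = 0.000080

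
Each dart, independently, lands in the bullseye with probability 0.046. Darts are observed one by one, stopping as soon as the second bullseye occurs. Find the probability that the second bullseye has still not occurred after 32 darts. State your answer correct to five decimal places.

Needing more than 32 darts ⇔ fewer than 2 successes in the first 32. With X ~ Binomial(32, 0.046), P(Y > 32) = P(X ≤ 1).
  k=0: C(32,0)·0.046^0·0.954^32 = 0.2215889
  k=1: C(32,1)·0.046^1·0.954^31 = 0.3419066
P(X ≤ 1) = 0.5634954

0.56350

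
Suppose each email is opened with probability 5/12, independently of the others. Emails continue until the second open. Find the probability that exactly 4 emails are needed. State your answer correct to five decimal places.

0.17723

Y = trial on which the second success occurs; negative binomial, r=2, p=0.416667.
P(Y=4) = C(3,1) · p^2 · (1−p)^2
= 3 · 0.17361 · 0.34028 = 0.1772280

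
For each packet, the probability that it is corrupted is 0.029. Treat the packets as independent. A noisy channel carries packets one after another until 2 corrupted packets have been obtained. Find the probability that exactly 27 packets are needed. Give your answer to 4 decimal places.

0.0105

Y = trial on which the second success occurs; negative binomial, r=2, p=0.029.
P(Y=27) = C(26,1) · p^2 · (1−p)^25
= 26 · 0.000841 · 0.47916 = 0.010477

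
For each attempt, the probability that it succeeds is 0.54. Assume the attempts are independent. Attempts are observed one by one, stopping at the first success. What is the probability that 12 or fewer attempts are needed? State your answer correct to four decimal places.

Y = number of attempts to the first success; geometric, p = 0.54.
P(Y ≤ 12) = 1 − (1−p)^12 = 1 − 0.000090 = 0.999910

0.9999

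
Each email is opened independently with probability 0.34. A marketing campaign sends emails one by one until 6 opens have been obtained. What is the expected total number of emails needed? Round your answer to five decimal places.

Y = total emails until the sixth success; negative binomial with r=6, p=0.34.
E[Y] = r / p = 6 / 0.34 = 17.6470588

17.64706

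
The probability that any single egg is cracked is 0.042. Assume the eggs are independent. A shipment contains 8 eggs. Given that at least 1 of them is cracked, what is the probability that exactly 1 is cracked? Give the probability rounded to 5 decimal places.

0.85641

X ~ Binomial(8, 0.042). Want P(X=1 | X≥1) = P(X=1) / P(X≥1).
P(X=1) = C(8,1)·0.042^1·0.958^7 = 0.2488272
P(X≥1) = 1 − 0.7094537 = 0.2905463
Ratio = 0.2488272 / 0.2905463 = 0.8564116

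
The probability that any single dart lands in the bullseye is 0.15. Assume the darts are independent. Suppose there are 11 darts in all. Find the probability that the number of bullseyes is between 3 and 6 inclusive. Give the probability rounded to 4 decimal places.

X ~ Binomial(11, 0.15); P(3 ≤ X ≤ 6) = Σ C(11,k) p^k (1−p)^(11−k) over k:
  k=3: C(11,3)·0.15^3·0.85^8 = 0.151743
  k=4: C(11,4)·0.15^4·0.85^7 = 0.053556
  k=5: C(11,5)·0.15^5·0.85^6 = 0.013232
  k=6: C(11,6)·0.15^6·0.85^5 = 0.002335
Total = 0.220866

0.2209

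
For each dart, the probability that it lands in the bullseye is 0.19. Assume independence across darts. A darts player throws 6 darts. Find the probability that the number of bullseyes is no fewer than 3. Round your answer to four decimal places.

0.0870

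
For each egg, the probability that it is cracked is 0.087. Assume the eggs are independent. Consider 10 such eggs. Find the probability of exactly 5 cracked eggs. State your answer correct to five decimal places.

0.00080

X ~ Binomial(n=10, p=0.087).
P(X=5) = C(10,5) · p^5 · (1−p)^5
= 252 · 4.9842e-06 · 0.63439 = 0.0007968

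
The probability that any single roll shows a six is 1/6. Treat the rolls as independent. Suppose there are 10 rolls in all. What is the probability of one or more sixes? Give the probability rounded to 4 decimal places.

0.8385

P(at least one) = 1 − P(none) = 1 − (1 − 0.166667)^10
= 1 − 0.161506 = 0.838494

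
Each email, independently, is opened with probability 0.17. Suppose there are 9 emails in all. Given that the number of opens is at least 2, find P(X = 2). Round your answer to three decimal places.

0.603

X ~ Binomial(9, 0.17). Want P(X=2 | X≥2) = P(X=2) / P(X≥2).
P(X=2) = C(9,2)·0.17^2·0.83^7 = 0.28232
P(X≥2) = 1 − 0.18694 − 0.34460 = 0.46846
Ratio = 0.28232 / 0.46846 = 0.60266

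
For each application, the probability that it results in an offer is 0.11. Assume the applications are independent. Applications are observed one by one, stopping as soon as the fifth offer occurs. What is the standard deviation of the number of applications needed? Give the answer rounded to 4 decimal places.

19.1773

Y = total applications until the fifth success; negative binomial with r=5, p=0.11.
SD(Y) = √[r(1−p)/p²] = √(367.768595) = 19.177294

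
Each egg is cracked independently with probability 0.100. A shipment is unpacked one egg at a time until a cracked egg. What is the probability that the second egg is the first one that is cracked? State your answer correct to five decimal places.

0.09000

Geometric (trials to first success), p = 0.10.
P(Y = 2) = (1−p)^1 · p = 0.9 · 0.10 = 0.0900000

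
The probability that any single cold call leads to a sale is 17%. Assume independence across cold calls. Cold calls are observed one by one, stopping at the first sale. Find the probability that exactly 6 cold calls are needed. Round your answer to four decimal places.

0.0670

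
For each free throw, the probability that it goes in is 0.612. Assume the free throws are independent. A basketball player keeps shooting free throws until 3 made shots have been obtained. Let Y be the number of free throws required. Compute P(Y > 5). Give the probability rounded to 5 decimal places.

0.29692

Needing more than 5 free throws ⇔ fewer than 3 successes in the first 5. With X ~ Binomial(5, 0.612), P(Y > 5) = P(X ≤ 2).
  k=0: C(5,0)·0.612^0·0.388^5 = 0.0087934
  k=1: C(5,1)·0.612^1·0.388^4 = 0.0693503
  k=2: C(5,2)·0.612^2·0.388^3 = 0.2187752
P(X ≤ 2) = 0.2969189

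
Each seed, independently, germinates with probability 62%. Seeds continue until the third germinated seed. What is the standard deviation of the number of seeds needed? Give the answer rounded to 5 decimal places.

1.72211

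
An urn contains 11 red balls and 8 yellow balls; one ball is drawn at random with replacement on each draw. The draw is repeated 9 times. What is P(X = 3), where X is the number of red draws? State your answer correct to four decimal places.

X ~ Binomial(n=9, p=0.578947).
P(X=3) = C(9,3) · p^3 · (1−p)^6
= 84 · 0.19405 · 0.0055721 = 0.090827

0.0908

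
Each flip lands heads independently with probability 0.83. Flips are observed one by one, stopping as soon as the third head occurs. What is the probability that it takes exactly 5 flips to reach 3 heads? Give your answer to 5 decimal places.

Y = trial on which the third success occurs; negative binomial, r=3, p=0.83.
P(Y=5) = C(4,2) · p^3 · (1−p)^2
= 6 · 0.57179 · 0.0289 = 0.0991479

0.09915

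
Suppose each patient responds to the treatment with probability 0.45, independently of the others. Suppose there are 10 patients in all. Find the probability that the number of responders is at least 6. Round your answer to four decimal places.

X ~ Binomial(10, 0.45); P(X ≥ 6) = Σ C(10,k) p^k (1−p)^(10−k) over k:
  k=6: C(10,6)·0.45^6·0.55^4 = 0.159568
  k=7: C(10,7)·0.45^7·0.55^3 = 0.074603
  k=8: C(10,8)·0.45^8·0.55^2 = 0.022890
  k=9: C(10,9)·0.45^9·0.55^1 = 0.004162
  k=10: C(10,10)·0.45^10·0.55^0 = 0.000341
Total = 0.261563

0.2616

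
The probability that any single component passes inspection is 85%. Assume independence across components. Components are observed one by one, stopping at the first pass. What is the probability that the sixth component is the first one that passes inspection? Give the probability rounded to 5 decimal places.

Geometric (trials to first success), p = 0.85.
P(Y = 6) = (1−p)^5 · p = 7.5937e-05 · 0.85 = 0.0000645

0.00006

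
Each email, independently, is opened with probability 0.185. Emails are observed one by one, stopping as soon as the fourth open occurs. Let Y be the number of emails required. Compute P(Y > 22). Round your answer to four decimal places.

0.3987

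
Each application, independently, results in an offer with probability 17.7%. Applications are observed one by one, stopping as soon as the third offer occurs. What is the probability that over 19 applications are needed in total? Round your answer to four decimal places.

0.3209

Needing more than 19 applications ⇔ fewer than 3 successes in the first 19. With X ~ Binomial(19, 0.177), P(Y > 19) = P(X ≤ 2).
  k=0: C(19,0)·0.177^0·0.823^19 = 0.024694
  k=1: C(19,1)·0.177^1·0.823^18 = 0.100908
  k=2: C(19,2)·0.177^2·0.823^17 = 0.195317
P(X ≤ 2) = 0.320919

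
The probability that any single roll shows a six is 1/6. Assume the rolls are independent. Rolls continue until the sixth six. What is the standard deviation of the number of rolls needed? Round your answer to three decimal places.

Y = total rolls until the sixth success; negative binomial with r=6, p=0.166667.
SD(Y) = √[r(1−p)/p²] = √(180.00000) = 13.41641

13.416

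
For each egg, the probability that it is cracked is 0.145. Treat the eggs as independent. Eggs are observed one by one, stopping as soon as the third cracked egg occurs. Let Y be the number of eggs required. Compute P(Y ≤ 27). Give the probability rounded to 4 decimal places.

0.7718

Finishing within 27 eggs ⇔ at least 3 successes in the first 27. With X ~ Binomial(27, 0.145), P(Y ≤ 27) = 1 − P(X ≤ 2).
  k=0: C(27,0)·0.145^0·0.855^27 = 0.014557
  k=1: C(27,1)·0.145^1·0.855^26 = 0.066658
  k=2: C(27,2)·0.145^2·0.855^25 = 0.146959
1 − 0.228174 = 0.771826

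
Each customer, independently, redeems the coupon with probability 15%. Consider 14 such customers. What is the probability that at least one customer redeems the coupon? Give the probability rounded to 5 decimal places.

0.89723

P(at least one) = 1 − P(none) = 1 − (1 − 0.15)^14
= 1 − 0.1027697 = 0.8972303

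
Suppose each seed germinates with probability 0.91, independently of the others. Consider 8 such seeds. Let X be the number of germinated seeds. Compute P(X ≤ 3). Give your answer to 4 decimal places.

X ~ Binomial(8, 0.91); P(X ≤ 3) = Σ C(8,k) p^k (1−p)^(8−k) over k:
  k=0: C(8,0)·0.91^0·0.09^8 = 0.000000
  k=1: C(8,1)·0.91^1·0.09^7 = 0.000000
  k=2: C(8,2)·0.91^2·0.09^6 = 0.000012
  k=3: C(8,3)·0.91^3·0.09^5 = 0.000249
Total = 0.000262

0.0003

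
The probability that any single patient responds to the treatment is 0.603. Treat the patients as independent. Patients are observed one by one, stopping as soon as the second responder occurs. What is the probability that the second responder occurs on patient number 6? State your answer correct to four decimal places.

0.0452

Y = trial on which the second success occurs; negative binomial, r=2, p=0.603.
P(Y=6) = C(5,1) · p^2 · (1−p)^4
= 5 · 0.36361 · 0.024841 = 0.045161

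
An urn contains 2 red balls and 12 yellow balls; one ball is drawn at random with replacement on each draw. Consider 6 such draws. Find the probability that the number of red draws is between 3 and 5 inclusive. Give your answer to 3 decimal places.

X ~ Binomial(6, 0.142857); P(3 ≤ X ≤ 5) = Σ C(6,k) p^k (1−p)^(6−k) over k:
  k=3: C(6,3)·0.142857^3·0.857143^3 = 0.03672
  k=4: C(6,4)·0.142857^4·0.857143^2 = 0.00459
  k=5: C(6,5)·0.142857^5·0.857143^1 = 0.00031
Total = 0.04162

0.042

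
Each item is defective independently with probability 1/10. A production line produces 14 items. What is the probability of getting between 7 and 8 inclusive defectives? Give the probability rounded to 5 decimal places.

X ~ Binomial(14, 0.10); P(7 ≤ X ≤ 8) = Σ C(14,k) p^k (1−p)^(14−k) over k:
  k=7: C(14,7)·0.10^7·0.90^7 = 0.0001642
  k=8: C(14,8)·0.10^8·0.90^6 = 0.0000160
Total = 0.0001801

0.00018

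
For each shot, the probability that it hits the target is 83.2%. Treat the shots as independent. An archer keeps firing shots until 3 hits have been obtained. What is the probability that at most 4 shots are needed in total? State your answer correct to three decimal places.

Finishing within 4 shots ⇔ at least 3 successes in the first 4. With X ~ Binomial(4, 0.832), P(Y ≤ 4) = 1 − P(X ≤ 2).
  k=0: C(4,0)·0.832^0·0.168^4 = 0.00080
  k=1: C(4,1)·0.832^1·0.168^3 = 0.01578
  k=2: C(4,2)·0.832^2·0.168^2 = 0.11722
1 − 0.13380 = 0.86620

0.866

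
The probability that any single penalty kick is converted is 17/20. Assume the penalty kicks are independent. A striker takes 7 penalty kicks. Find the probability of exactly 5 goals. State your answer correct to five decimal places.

X ~ Binomial(n=7, p=0.85).
P(X=5) = C(7,5) · p^5 · (1−p)^2
= 21 · 0.44371 · 0.0225 = 0.2096508

0.20965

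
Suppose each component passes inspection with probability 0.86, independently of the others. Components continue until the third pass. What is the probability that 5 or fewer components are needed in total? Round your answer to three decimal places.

Finishing within 5 components ⇔ at least 3 successes in the first 5. With X ~ Binomial(5, 0.86), P(Y ≤ 5) = 1 − P(X ≤ 2).
  k=0: C(5,0)·0.86^0·0.14^5 = 0.00005
  k=1: C(5,1)·0.86^1·0.14^4 = 0.00165
  k=2: C(5,2)·0.86^2·0.14^3 = 0.02029
1 − 0.02200 = 0.97800

0.978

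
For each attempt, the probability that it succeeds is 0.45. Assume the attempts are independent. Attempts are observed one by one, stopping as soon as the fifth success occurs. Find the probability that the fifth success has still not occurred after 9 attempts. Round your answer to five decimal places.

Needing more than 9 attempts ⇔ fewer than 5 successes in the first 9. With X ~ Binomial(9, 0.45), P(Y > 9) = P(X ≤ 4).
  k=0: C(9,0)·0.45^0·0.55^9 = 0.0046054
  k=1: C(9,1)·0.45^1·0.55^8 = 0.0339122
  k=2: C(9,2)·0.45^2·0.55^7 = 0.1109855
  k=3: C(9,3)·0.45^3·0.55^6 = 0.2118815
  k=4: C(9,4)·0.45^4·0.55^5 = 0.2600363
P(X ≤ 4) = 0.6214209

0.62142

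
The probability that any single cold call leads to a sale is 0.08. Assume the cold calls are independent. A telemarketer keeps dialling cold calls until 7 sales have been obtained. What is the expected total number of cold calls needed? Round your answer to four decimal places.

Y = total cold calls until the seventh success; negative binomial with r=7, p=0.08.
E[Y] = r / p = 7 / 0.08 = 87.500000

87.5000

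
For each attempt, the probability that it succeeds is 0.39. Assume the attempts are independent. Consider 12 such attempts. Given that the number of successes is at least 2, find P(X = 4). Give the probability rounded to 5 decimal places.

X ~ Binomial(12, 0.39). Want P(X=4 | X≥2) = P(X=4) / P(X≥2).
P(X=4) = C(12,4)·0.39^4·0.61^8 = 0.2195343
P(X≥2) = 1 − 0.0026543 − 0.0203645 = 0.9769811
Ratio = 0.2195343 / 0.9769811 = 0.2247068

0.22471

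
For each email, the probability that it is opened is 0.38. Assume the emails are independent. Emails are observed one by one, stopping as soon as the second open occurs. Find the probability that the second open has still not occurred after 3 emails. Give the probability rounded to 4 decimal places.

0.6765

Needing more than 3 emails ⇔ fewer than 2 successes in the first 3. With X ~ Binomial(3, 0.38), P(Y > 3) = P(X ≤ 1).
  k=0: C(3,0)·0.38^0·0.62^3 = 0.238328
  k=1: C(3,1)·0.38^1·0.62^2 = 0.438216
P(X ≤ 1) = 0.676544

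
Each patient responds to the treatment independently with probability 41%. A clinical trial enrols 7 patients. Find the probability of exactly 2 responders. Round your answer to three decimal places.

0.252

X ~ Binomial(n=7, p=0.41).
P(X=2) = C(7,2) · p^2 · (1−p)^5
= 21 · 0.1681 · 0.071492 = 0.25238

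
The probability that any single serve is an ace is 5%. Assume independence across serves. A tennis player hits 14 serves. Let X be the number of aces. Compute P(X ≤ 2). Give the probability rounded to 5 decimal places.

0.96995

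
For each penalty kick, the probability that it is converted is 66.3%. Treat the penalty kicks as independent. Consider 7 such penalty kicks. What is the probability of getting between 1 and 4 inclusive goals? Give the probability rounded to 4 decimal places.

0.4373

X ~ Binomial(7, 0.663); P(1 ≤ X ≤ 4) = Σ C(7,k) p^k (1−p)^(7−k) over k:
  k=1: C(7,1)·0.663^1·0.337^6 = 0.006798
  k=2: C(7,2)·0.663^2·0.337^5 = 0.040123
  k=3: C(7,3)·0.663^3·0.337^4 = 0.131561
  k=4: C(7,4)·0.663^4·0.337^3 = 0.258828
Total = 0.437311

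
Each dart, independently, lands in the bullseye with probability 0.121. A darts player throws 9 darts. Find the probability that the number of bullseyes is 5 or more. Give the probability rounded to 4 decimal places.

0.0021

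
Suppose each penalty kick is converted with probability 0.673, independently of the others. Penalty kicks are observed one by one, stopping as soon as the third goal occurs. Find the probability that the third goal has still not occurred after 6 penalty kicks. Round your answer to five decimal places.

0.09400

Needing more than 6 penalty kicks ⇔ fewer than 3 successes in the first 6. With X ~ Binomial(6, 0.673), P(Y > 6) = P(X ≤ 2).
  k=0: C(6,0)·0.673^0·0.327^6 = 0.0012226
  k=1: C(6,1)·0.673^1·0.327^5 = 0.0150975
  k=2: C(6,2)·0.673^2·0.327^4 = 0.0776806
P(X ≤ 2) = 0.0940007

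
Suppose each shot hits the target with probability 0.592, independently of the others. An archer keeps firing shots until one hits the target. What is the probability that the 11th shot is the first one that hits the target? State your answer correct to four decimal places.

0.0001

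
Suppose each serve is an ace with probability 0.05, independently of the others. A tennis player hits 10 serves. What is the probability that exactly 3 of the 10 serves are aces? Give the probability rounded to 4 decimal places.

X ~ Binomial(n=10, p=0.05).
P(X=3) = C(10,3) · p^3 · (1−p)^7
= 120 · 0.000125 · 0.69834 = 0.010475

0.0105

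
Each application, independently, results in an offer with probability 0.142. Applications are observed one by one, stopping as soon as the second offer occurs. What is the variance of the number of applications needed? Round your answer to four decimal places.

Y = total applications until the second success; negative binomial with r=2, p=0.142.
Var(Y) = r(1−p)/p² = 2·0.858 / 0.142² = 85.102162

85.1022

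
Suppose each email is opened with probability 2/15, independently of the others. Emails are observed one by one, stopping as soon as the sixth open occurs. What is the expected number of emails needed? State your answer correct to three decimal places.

45.000

Y = total emails until the sixth success; negative binomial with r=6, p=0.133333.
E[Y] = r / p = 6 / 0.133333 = 45.00000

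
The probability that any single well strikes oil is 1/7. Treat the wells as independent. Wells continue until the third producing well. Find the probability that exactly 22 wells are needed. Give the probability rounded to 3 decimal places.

0.033

Y = trial on which the third success occurs; negative binomial, r=3, p=0.142857.
P(Y=22) = C(21,2) · p^3 · (1−p)^19
= 210 · 0.0029155 · 0.053458 = 0.03273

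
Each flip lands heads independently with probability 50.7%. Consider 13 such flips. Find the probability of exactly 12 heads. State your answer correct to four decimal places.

X ~ Binomial(n=13, p=0.507).
P(X=12) = C(13,12) · p^12 · (1−p)^1
= 13 · 0.00028847 · 0.493 = 0.001849

0.0018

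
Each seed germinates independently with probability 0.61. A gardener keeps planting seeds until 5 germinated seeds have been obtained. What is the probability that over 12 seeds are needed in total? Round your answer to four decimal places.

Needing more than 12 seeds ⇔ fewer than 5 successes in the first 12. With X ~ Binomial(12, 0.61), P(Y > 12) = P(X ≤ 4).
  k=0: C(12,0)·0.61^0·0.39^12 = 0.000012
  k=1: C(12,1)·0.61^1·0.39^11 = 0.000232
  k=2: C(12,2)·0.61^2·0.39^10 = 0.001999
  k=3: C(12,3)·0.61^3·0.39^9 = 0.010423
  k=4: C(12,4)·0.61^4·0.39^8 = 0.036681
P(X ≤ 4) = 0.049348

0.0493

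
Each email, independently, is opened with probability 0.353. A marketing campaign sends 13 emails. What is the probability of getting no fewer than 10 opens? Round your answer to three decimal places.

X ~ Binomial(13, 0.353); P(X ≥ 10) = Σ C(13,k) p^k (1−p)^(13−k) over k:
  k=10: C(13,10)·0.353^10·0.647^3 = 0.00233
  k=11: C(13,11)·0.353^11·0.647^2 = 0.00035
  k=12: C(13,12)·0.353^12·0.647^1 = 0.00003
  k=13: C(13,13)·0.353^13·0.647^0 = 0.00000
Total = 0.00271

0.003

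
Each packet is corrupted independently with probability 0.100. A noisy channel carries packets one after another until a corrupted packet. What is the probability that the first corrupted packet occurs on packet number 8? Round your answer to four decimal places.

Geometric (trials to first success), p = 0.10.
P(Y = 8) = (1−p)^7 · p = 0.4783 · 0.10 = 0.047830

0.0478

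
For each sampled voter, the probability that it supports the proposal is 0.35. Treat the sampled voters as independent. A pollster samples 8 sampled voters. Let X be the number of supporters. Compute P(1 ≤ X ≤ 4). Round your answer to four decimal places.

0.8620

X ~ Binomial(8, 0.35); P(1 ≤ X ≤ 4) = Σ C(8,k) p^k (1−p)^(8−k) over k:
  k=1: C(8,1)·0.35^1·0.65^7 = 0.137262
  k=2: C(8,2)·0.35^2·0.65^6 = 0.258687
  k=3: C(8,3)·0.35^3·0.65^5 = 0.278586
  k=4: C(8,4)·0.35^4·0.65^4 = 0.187510
Total = 0.862045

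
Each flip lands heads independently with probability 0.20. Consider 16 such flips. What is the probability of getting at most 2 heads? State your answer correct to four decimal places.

0.3518

X ~ Binomial(16, 0.20); P(X ≤ 2) = Σ C(16,k) p^k (1−p)^(16−k) over k:
  k=0: C(16,0)·0.20^0·0.80^16 = 0.028147
  k=1: C(16,1)·0.20^1·0.80^15 = 0.112590
  k=2: C(16,2)·0.20^2·0.80^14 = 0.211106
Total = 0.351844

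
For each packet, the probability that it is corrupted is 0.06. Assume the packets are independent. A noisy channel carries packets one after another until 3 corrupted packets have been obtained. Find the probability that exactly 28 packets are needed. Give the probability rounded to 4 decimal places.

Y = trial on which the third success occurs; negative binomial, r=3, p=0.06.
P(Y=28) = C(27,2) · p^3 · (1−p)^25
= 351 · 0.000216 · 0.21291 = 0.016142

0.0161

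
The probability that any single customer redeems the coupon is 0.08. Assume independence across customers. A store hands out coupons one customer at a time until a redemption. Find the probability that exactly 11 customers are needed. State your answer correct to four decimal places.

0.0348

Geometric (trials to first success), p = 0.08.
P(Y = 11) = (1−p)^10 · p = 0.43439 · 0.08 = 0.034751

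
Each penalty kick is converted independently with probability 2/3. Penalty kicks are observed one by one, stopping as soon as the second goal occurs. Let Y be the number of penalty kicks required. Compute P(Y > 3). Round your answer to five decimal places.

0.25926

Needing more than 3 penalty kicks ⇔ fewer than 2 successes in the first 3. With X ~ Binomial(3, 0.666667), P(Y > 3) = P(X ≤ 1).
  k=0: C(3,0)·0.666667^0·0.333333^3 = 0.0370370
  k=1: C(3,1)·0.666667^1·0.333333^2 = 0.2222222
P(X ≤ 1) = 0.2592593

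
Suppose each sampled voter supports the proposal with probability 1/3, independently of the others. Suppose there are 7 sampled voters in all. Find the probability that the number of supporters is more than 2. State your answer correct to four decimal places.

0.4294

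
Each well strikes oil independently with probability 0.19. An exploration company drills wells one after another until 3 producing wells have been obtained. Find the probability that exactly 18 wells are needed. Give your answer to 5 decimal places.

Y = trial on which the third success occurs; negative binomial, r=3, p=0.19.
P(Y=18) = C(17,2) · p^3 · (1−p)^15
= 136 · 0.006859 · 0.042391 = 0.0395435

0.03954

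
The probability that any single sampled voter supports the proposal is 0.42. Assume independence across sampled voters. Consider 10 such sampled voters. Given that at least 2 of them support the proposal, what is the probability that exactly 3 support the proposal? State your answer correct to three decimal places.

X ~ Binomial(10, 0.42). Want P(X=3 | X≥2) = P(X=3) / P(X≥2).
P(X=3) = C(10,3)·0.42^3·0.58^7 = 0.19630
P(X≥2) = 1 − 0.00431 − 0.03120 = 0.96450
Ratio = 0.19630 / 0.96450 = 0.20353

0.204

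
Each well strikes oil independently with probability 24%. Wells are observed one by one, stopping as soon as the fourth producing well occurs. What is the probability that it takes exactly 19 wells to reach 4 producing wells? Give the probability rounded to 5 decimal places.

Y = trial on which the fourth success occurs; negative binomial, r=4, p=0.24.
P(Y=19) = C(18,3) · p^4 · (1−p)^15
= 816 · 0.0033178 · 0.016301 = 0.0441305

0.04413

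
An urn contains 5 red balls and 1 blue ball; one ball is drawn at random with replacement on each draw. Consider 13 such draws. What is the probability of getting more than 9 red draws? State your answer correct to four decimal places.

0.8419

X ~ Binomial(13, 0.833333); P(X ≥ 10) = Σ C(13,k) p^k (1−p)^(13−k) over k:
  k=10: C(13,10)·0.833333^10·0.166667^3 = 0.213845
  k=11: C(13,11)·0.833333^11·0.166667^2 = 0.291607
  k=12: C(13,12)·0.833333^12·0.166667^1 = 0.243006
  k=13: C(13,13)·0.833333^13·0.166667^0 = 0.093464
Total = 0.841923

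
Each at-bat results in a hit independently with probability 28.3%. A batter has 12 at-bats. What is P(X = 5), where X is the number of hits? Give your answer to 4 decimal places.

0.1401

X ~ Binomial(n=12, p=0.283).
P(X=5) = C(12,5) · p^5 · (1−p)^7
= 792 · 0.0018152 · 0.097417 = 0.140053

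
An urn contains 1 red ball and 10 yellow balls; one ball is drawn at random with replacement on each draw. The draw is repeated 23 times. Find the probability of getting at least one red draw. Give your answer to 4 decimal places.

0.8883

P(at least one) = 1 − P(none) = 1 − (1 − 0.090909)^23
= 1 − 0.111678 = 0.888322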